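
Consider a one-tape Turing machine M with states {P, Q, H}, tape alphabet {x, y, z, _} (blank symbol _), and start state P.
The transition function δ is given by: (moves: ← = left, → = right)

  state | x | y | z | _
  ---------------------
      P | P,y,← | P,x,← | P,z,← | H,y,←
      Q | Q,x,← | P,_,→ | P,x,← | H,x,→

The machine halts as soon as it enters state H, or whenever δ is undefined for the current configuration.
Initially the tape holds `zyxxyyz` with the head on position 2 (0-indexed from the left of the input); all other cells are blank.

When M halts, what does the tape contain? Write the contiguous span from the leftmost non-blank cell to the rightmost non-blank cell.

state=P head=2 tape=__zy[x]xyyz   (P,x)→(P,y,←)
state=P head=1 tape=__z[y]yxyyz   (P,y)→(P,x,←)
state=P head=0 tape=__[z]xyxyyz   (P,z)→(P,z,←)
state=P head=-1 tape=_[_]zxyxyyz   (P,_)→(H,y,←)
state=H head=-2 tape=[_]yzxyxyyz
The non-blank tape span at halt is yzxyxyyz.

yzxyxyyz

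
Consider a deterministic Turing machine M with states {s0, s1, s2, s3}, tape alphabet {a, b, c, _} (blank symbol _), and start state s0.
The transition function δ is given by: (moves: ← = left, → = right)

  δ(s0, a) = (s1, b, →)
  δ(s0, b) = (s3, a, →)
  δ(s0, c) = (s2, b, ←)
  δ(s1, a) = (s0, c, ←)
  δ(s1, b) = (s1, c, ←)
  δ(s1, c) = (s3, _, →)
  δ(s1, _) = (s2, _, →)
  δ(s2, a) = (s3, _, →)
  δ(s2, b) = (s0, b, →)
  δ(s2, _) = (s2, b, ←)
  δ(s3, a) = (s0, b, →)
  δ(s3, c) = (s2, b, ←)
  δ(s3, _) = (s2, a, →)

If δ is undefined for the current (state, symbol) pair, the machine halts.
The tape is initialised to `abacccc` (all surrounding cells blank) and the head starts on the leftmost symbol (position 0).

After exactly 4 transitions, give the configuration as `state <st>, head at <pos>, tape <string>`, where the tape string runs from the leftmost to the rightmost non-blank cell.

state=s0 head=0 tape=_[a]bacccc   (s0,a)→(s1,b,→)
state=s1 head=1 tape=_b[b]acccc   (s1,b)→(s1,c,←)
state=s1 head=0 tape=_[b]cacccc   (s1,b)→(s1,c,←)
state=s1 head=-1 tape=[_]ccacccc   (s1,_)→(s2,_,→)
state=s2 head=0 tape=_[c]cacccc
After 4 steps: state s2, head at 0, tape ccacccc.

state s2, head at 0, tape ccacccc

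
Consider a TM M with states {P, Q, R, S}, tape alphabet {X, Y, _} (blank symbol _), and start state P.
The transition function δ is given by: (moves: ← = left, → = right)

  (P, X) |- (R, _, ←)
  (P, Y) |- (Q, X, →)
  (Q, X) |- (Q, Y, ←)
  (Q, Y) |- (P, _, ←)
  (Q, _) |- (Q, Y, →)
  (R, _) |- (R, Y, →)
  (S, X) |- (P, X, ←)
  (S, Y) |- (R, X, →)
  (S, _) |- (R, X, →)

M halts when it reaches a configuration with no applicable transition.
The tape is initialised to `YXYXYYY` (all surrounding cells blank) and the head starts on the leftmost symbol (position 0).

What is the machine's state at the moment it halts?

R

P | _[Y]XYXYYY   read Y → write X, move →, go to Q
Q | _X[X]YXYYY   read X → write Y, move ←, go to Q
Q | _[X]YYXYYY   read X → write Y, move ←, go to Q
Q | [_]YYYXYYY   read _ → write Y, move →, go to Q
Q | Y[Y]YYXYYY   read Y → write _, move ←, go to P
P | [Y]_YYXYYY   read Y → write X, move →, go to Q
Q | X[_]YYXYYY   read _ → write Y, move →, go to Q
Q | XY[Y]YXYYY   read Y → write _, move ←, go to P
P | X[Y]_YXYYY   read Y → write X, move →, go to Q
Q | XX[_]YXYYY   read _ → write Y, move →, go to Q
Q | XXY[Y]XYYY   read Y → write _, move ←, go to P
P | XX[Y]_XYYY   read Y → write X, move →, go to Q
Q | XXX[_]XYYY   read _ → write Y, move →, go to Q
Q | XXXY[X]YYY   read X → write Y, move ←, go to Q
Q | XXX[Y]YYYY   read Y → write _, move ←, go to P
P | XX[X]_YYYY   read X → write _, move ←, go to R
R | X[X]__YYYY
No transition is defined for (R, X); M halts in state R.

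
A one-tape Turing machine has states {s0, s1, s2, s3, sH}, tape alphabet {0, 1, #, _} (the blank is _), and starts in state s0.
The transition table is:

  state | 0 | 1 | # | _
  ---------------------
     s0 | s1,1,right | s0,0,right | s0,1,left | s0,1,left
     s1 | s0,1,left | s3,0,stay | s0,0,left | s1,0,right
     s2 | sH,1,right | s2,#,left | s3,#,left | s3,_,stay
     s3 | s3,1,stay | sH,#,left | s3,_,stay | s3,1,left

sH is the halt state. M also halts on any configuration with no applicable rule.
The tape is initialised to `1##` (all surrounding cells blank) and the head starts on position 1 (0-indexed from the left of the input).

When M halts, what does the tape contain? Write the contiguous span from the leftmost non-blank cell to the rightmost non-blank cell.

s0 | 1[#]#   read # → write 1, move left, go to s0
s0 | [1]1#   read 1 → write 0, move right, go to s0
s0 | 0[1]#   read 1 → write 0, move right, go to s0
s0 | 00[#]   read # → write 1, move left, go to s0
s0 | 0[0]1   read 0 → write 1, move right, go to s1
s1 | 01[1]   read 1 → write 0, move stay, go to s3
s3 | 01[0]   read 0 → write 1, move stay, go to s3
s3 | 01[1]   read 1 → write #, move left, go to sH
sH | 0[1]#
The non-blank tape span at halt is 01#.

01#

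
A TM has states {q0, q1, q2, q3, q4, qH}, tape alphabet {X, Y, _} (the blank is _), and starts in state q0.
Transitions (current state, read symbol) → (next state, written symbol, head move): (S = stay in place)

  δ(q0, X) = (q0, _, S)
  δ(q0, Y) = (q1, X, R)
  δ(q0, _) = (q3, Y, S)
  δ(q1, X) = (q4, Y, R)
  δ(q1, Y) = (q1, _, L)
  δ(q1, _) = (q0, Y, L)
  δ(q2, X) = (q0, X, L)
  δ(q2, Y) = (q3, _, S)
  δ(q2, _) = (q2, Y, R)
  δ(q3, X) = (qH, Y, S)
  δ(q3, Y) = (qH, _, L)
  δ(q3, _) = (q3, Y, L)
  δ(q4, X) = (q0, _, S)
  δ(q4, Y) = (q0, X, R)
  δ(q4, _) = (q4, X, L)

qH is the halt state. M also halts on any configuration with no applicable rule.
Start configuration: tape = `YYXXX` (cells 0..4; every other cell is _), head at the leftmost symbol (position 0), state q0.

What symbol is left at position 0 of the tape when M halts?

X

state=q0 head=0 tape=[Y]YXXX   (q0,Y)→(q1,X,R)
state=q1 head=1 tape=X[Y]XXX   (q1,Y)→(q1,_,L)
state=q1 head=0 tape=[X]_XXX   (q1,X)→(q4,Y,R)
state=q4 head=1 tape=Y[_]XXX   (q4,_)→(q4,X,L)
state=q4 head=0 tape=[Y]XXXX   (q4,Y)→(q0,X,R)
state=q0 head=1 tape=X[X]XXX   (q0,X)→(q0,_,S)
state=q0 head=1 tape=X[_]XXX   (q0,_)→(q3,Y,S)
state=q3 head=1 tape=X[Y]XXX   (q3,Y)→(qH,_,L)
state=qH head=0 tape=[X]_XXX
Cell 0 holds X when M halts.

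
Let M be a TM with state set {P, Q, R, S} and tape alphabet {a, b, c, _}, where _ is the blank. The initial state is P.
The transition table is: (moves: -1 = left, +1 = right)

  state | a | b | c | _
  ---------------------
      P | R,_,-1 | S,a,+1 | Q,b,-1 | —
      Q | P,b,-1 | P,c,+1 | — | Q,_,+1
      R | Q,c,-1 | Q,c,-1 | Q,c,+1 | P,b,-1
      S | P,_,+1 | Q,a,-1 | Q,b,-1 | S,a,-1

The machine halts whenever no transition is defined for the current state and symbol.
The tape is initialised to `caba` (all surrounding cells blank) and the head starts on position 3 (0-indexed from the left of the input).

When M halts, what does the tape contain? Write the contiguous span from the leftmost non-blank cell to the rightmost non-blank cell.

P | _cab[a]   read a → write _, move -1, go to R
R | _ca[b]_   read b → write c, move -1, go to Q
Q | _c[a]c_   read a → write b, move -1, go to P
P | _[c]bc_   read c → write b, move -1, go to Q
Q | [_]bbc_   read _ → write _, move +1, go to Q
Q | _[b]bc_   read b → write c, move +1, go to P
P | _c[b]c_   read b → write a, move +1, go to S
S | _ca[c]_   read c → write b, move -1, go to Q
Q | _c[a]b_   read a → write b, move -1, go to P
P | _[c]bb_   read c → write b, move -1, go to Q
Q | [_]bbb_   read _ → write _, move +1, go to Q
Q | _[b]bb_   read b → write c, move +1, go to P
P | _c[b]b_   read b → write a, move +1, go to S
S | _ca[b]_   read b → write a, move -1, go to Q
Q | _c[a]a_   read a → write b, move -1, go to P
P | _[c]ba_   read c → write b, move -1, go to Q
Q | [_]bba_   read _ → write _, move +1, go to Q
Q | _[b]ba_   read b → write c, move +1, go to P
P | _c[b]a_   read b → write a, move +1, go to S
S | _ca[a]_   read a → write _, move +1, go to P
P | _ca_[_]
The non-blank tape span at halt is ca.

ca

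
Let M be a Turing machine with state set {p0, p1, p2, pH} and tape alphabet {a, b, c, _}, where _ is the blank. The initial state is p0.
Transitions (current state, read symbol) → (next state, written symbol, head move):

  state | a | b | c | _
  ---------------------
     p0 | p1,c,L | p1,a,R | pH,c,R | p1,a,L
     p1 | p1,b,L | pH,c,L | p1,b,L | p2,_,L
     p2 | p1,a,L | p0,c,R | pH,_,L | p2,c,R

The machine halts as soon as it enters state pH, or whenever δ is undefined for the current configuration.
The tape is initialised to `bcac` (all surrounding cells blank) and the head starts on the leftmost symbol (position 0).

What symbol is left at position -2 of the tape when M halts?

state=p0 head=0 tape=____[b]cac   (p0,b)→(p1,a,R)
state=p1 head=1 tape=____a[c]ac   (p1,c)→(p1,b,L)
state=p1 head=0 tape=____[a]bac   (p1,a)→(p1,b,L)
state=p1 head=-1 tape=___[_]bbac   (p1,_)→(p2,_,L)
state=p2 head=-2 tape=__[_]_bbac   (p2,_)→(p2,c,R)
state=p2 head=-1 tape=__c[_]bbac   (p2,_)→(p2,c,R)
state=p2 head=0 tape=__cc[b]bac   (p2,b)→(p0,c,R)
state=p0 head=1 tape=__ccc[b]ac   (p0,b)→(p1,a,R)
state=p1 head=2 tape=__ccca[a]c   (p1,a)→(p1,b,L)
state=p1 head=1 tape=__ccc[a]bc   (p1,a)→(p1,b,L)
state=p1 head=0 tape=__cc[c]bbc   (p1,c)→(p1,b,L)
state=p1 head=-1 tape=__c[c]bbbc   (p1,c)→(p1,b,L)
state=p1 head=-2 tape=__[c]bbbbc   (p1,c)→(p1,b,L)
state=p1 head=-3 tape=_[_]bbbbbc   (p1,_)→(p2,_,L)
state=p2 head=-4 tape=[_]_bbbbbc   (p2,_)→(p2,c,R)
state=p2 head=-3 tape=c[_]bbbbbc   (p2,_)→(p2,c,R)
state=p2 head=-2 tape=cc[b]bbbbc   (p2,b)→(p0,c,R)
state=p0 head=-1 tape=ccc[b]bbbc   (p0,b)→(p1,a,R)
state=p1 head=0 tape=ccca[b]bbc   (p1,b)→(pH,c,L)
state=pH head=-1 tape=ccc[a]cbbc
Cell -2 holds c when M halts.

c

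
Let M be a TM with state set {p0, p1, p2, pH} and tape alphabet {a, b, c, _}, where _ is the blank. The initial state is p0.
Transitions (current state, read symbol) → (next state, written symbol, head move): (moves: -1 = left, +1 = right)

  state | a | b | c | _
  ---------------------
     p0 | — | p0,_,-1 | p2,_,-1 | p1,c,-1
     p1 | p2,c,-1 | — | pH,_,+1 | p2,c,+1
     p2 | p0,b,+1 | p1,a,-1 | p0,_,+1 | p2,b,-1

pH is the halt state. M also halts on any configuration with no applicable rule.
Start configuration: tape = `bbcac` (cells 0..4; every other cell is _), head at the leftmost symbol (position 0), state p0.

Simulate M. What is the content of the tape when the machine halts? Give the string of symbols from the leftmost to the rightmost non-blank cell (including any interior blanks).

state=p0 head=0 tape=__[b]bcac   (p0,b)→(p0,_,-1)
state=p0 head=-1 tape=_[_]_bcac   (p0,_)→(p1,c,-1)
state=p1 head=-2 tape=[_]c_bcac   (p1,_)→(p2,c,+1)
state=p2 head=-1 tape=c[c]_bcac   (p2,c)→(p0,_,+1)
state=p0 head=0 tape=c_[_]bcac   (p0,_)→(p1,c,-1)
state=p1 head=-1 tape=c[_]cbcac   (p1,_)→(p2,c,+1)
state=p2 head=0 tape=cc[c]bcac   (p2,c)→(p0,_,+1)
state=p0 head=1 tape=cc_[b]cac   (p0,b)→(p0,_,-1)
state=p0 head=0 tape=cc[_]_cac   (p0,_)→(p1,c,-1)
state=p1 head=-1 tape=c[c]c_cac   (p1,c)→(pH,_,+1)
state=pH head=0 tape=c_[c]_cac
The non-blank tape span at halt is c_c_cac.

c_c_cac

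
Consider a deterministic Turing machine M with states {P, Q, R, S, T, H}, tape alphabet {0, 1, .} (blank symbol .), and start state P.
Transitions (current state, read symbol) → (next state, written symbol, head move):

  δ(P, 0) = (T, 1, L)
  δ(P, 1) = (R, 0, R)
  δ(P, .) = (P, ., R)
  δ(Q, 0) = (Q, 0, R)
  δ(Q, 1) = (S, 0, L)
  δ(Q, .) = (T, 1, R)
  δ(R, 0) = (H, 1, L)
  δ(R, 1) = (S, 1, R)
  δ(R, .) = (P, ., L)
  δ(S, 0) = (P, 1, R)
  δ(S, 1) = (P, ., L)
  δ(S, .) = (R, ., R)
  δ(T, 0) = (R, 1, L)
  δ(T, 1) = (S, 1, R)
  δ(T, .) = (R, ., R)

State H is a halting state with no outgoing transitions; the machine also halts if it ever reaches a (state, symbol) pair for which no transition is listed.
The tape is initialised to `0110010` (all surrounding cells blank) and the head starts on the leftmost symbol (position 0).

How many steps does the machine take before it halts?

31

P | .[0]110010   read 0 → write 1, move L, go to T
T | [.]1110010   read . → write ., move R, go to R
R | .[1]110010   read 1 → write 1, move R, go to S
S | .1[1]10010   read 1 → write ., move L, go to P
P | .[1].10010   read 1 → write 0, move R, go to R
R | .0[.]10010   read . → write ., move L, go to P
P | .[0].10010   read 0 → write 1, move L, go to T
T | [.]1.10010   read . → write ., move R, go to R
R | .[1].10010   read 1 → write 1, move R, go to S
S | .1[.]10010   read . → write ., move R, go to R
R | .1.[1]0010   read 1 → write 1, move R, go to S
S | .1.1[0]010   read 0 → write 1, move R, go to P
P | .1.11[0]10   read 0 → write 1, move L, go to T
T | .1.1[1]110   read 1 → write 1, move R, go to S
S | .1.11[1]10   read 1 → write ., move L, go to P
P | .1.1[1].10   read 1 → write 0, move R, go to R
R | .1.10[.]10   read . → write ., move L, go to P
P | .1.1[0].10   read 0 → write 1, move L, go to T
T | .1.[1]1.10   read 1 → write 1, move R, go to S
S | .1.1[1].10   read 1 → write ., move L, go to P
P | .1.[1]..10   read 1 → write 0, move R, go to R
R | .1.0[.].10   read . → write ., move L, go to P
P | .1.[0]..10   read 0 → write 1, move L, go to T
T | .1[.]1..10   read . → write ., move R, go to R
R | .1.[1]..10   read 1 → write 1, move R, go to S
S | .1.1[.].10   read . → write ., move R, go to R
R | .1.1.[.]10   read . → write ., move L, go to P
P | .1.1[.].10   read . → write ., move R, go to P
P | .1.1.[.]10   read . → write ., move R, go to P
P | .1.1..[1]0   read 1 → write 0, move R, go to R
R | .1.1..0[0]   read 0 → write 1, move L, go to H
H | .1.1..[0]1
M halts after 31 transitions.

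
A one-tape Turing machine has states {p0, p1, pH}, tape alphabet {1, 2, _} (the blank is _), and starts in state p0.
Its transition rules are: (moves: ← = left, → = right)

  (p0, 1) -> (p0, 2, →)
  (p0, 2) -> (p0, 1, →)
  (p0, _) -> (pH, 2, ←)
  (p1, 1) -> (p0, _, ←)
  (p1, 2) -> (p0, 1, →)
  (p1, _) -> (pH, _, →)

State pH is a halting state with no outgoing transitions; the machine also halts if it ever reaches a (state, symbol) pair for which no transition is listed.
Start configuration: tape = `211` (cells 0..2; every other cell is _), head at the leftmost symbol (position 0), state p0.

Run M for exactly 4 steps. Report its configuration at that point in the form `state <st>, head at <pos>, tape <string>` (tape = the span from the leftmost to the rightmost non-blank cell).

p0 | [2]11_   read 2 → write 1, move →, go to p0
p0 | 1[1]1_   read 1 → write 2, move →, go to p0
p0 | 12[1]_   read 1 → write 2, move →, go to p0
p0 | 122[_]   read _ → write 2, move ←, go to pH
pH | 12[2]2
After 4 steps: state pH, head at 2, tape 1222.

state pH, head at 2, tape 1222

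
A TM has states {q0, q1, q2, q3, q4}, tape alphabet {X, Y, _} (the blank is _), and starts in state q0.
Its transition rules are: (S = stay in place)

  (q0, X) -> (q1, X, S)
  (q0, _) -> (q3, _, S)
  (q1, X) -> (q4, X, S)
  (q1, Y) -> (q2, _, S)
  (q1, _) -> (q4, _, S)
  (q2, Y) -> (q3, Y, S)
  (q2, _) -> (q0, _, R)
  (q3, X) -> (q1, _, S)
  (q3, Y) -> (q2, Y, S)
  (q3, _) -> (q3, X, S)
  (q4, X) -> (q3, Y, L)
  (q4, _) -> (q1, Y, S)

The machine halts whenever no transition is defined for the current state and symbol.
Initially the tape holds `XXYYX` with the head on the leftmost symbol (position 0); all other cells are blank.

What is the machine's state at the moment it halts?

q0

q0 | _[X]XYYX   read X → write X, move S, go to q1
q1 | _[X]XYYX   read X → write X, move S, go to q4
q4 | _[X]XYYX   read X → write Y, move L, go to q3
q3 | [_]YXYYX   read _ → write X, move S, go to q3
q3 | [X]YXYYX   read X → write _, move S, go to q1
q1 | [_]YXYYX   read _ → write _, move S, go to q4
q4 | [_]YXYYX   read _ → write Y, move S, go to q1
q1 | [Y]YXYYX   read Y → write _, move S, go to q2
q2 | [_]YXYYX   read _ → write _, move R, go to q0
q0 | _[Y]XYYX
No transition is defined for (q0, Y); M halts in state q0.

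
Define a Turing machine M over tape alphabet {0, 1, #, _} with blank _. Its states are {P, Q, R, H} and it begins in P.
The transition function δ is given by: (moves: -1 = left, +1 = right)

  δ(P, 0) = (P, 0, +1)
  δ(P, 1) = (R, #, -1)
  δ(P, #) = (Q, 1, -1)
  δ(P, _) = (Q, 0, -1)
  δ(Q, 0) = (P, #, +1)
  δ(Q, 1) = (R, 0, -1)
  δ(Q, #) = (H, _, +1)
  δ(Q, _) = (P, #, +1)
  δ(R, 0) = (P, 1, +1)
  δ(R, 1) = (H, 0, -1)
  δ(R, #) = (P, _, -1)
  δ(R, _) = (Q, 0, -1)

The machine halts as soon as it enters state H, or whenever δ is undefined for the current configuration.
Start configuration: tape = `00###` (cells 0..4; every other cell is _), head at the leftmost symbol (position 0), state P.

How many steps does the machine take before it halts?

30

state=P head=0 tape=___[0]0###   (P,0)→(P,0,+1)
state=P head=1 tape=___0[0]###   (P,0)→(P,0,+1)
state=P head=2 tape=___00[#]##   (P,#)→(Q,1,-1)
state=Q head=1 tape=___0[0]1##   (Q,0)→(P,#,+1)
state=P head=2 tape=___0#[1]##   (P,1)→(R,#,-1)
state=R head=1 tape=___0[#]###   (R,#)→(P,_,-1)
state=P head=0 tape=___[0]_###   (P,0)→(P,0,+1)
state=P head=1 tape=___0[_]###   (P,_)→(Q,0,-1)
state=Q head=0 tape=___[0]0###   (Q,0)→(P,#,+1)
state=P head=1 tape=___#[0]###   (P,0)→(P,0,+1)
state=P head=2 tape=___#0[#]##   (P,#)→(Q,1,-1)
state=Q head=1 tape=___#[0]1##   (Q,0)→(P,#,+1)
state=P head=2 tape=___##[1]##   (P,1)→(R,#,-1)
state=R head=1 tape=___#[#]###   (R,#)→(P,_,-1)
state=P head=0 tape=___[#]_###   (P,#)→(Q,1,-1)
state=Q head=-1 tape=__[_]1_###   (Q,_)→(P,#,+1)
state=P head=0 tape=__#[1]_###   (P,1)→(R,#,-1)
state=R head=-1 tape=__[#]#_###   (R,#)→(P,_,-1)
state=P head=-2 tape=_[_]_#_###   (P,_)→(Q,0,-1)
state=Q head=-3 tape=[_]0_#_###   (Q,_)→(P,#,+1)
state=P head=-2 tape=#[0]_#_###   (P,0)→(P,0,+1)
state=P head=-1 tape=#0[_]#_###   (P,_)→(Q,0,-1)
state=Q head=-2 tape=#[0]0#_###   (Q,0)→(P,#,+1)
state=P head=-1 tape=##[0]#_###   (P,0)→(P,0,+1)
state=P head=0 tape=##0[#]_###   (P,#)→(Q,1,-1)
state=Q head=-1 tape=##[0]1_###   (Q,0)→(P,#,+1)
state=P head=0 tape=###[1]_###   (P,1)→(R,#,-1)
state=R head=-1 tape=##[#]#_###   (R,#)→(P,_,-1)
state=P head=-2 tape=#[#]_#_###   (P,#)→(Q,1,-1)
state=Q head=-3 tape=[#]1_#_###   (Q,#)→(H,_,+1)
state=H head=-2 tape=_[1]_#_###
M halts after 30 transitions.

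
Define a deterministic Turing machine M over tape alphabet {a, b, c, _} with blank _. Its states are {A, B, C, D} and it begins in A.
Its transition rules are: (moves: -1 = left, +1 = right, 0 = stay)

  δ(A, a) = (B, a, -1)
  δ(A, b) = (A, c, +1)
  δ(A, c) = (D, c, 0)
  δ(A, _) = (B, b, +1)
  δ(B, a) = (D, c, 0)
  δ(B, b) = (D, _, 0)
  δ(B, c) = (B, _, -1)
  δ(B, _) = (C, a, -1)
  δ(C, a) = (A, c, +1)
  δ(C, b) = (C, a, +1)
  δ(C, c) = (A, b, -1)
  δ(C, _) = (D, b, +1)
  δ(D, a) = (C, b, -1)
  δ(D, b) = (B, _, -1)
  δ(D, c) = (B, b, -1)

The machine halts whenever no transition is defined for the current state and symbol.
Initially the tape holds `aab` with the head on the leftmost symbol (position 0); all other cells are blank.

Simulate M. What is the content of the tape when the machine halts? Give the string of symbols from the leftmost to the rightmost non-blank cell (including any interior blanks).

A | ____[a]ab__   read a → write a, move -1, go to B
B | ___[_]aab__   read _ → write a, move -1, go to C
C | __[_]aaab__   read _ → write b, move +1, go to D
D | __b[a]aab__   read a → write b, move -1, go to C
C | __[b]baab__   read b → write a, move +1, go to C
C | __a[b]aab__   read b → write a, move +1, go to C
C | __aa[a]ab__   read a → write c, move +1, go to A
A | __aac[a]b__   read a → write a, move -1, go to B
B | __aa[c]ab__   read c → write _, move -1, go to B
B | __a[a]_ab__   read a → write c, move 0, go to D
D | __a[c]_ab__   read c → write b, move -1, go to B
B | __[a]b_ab__   read a → write c, move 0, go to D
D | __[c]b_ab__   read c → write b, move -1, go to B
B | _[_]bb_ab__   read _ → write a, move -1, go to C
C | [_]abb_ab__   read _ → write b, move +1, go to D
D | b[a]bb_ab__   read a → write b, move -1, go to C
C | [b]bbb_ab__   read b → write a, move +1, go to C
C | a[b]bb_ab__   read b → write a, move +1, go to C
C | aa[b]b_ab__   read b → write a, move +1, go to C
C | aaa[b]_ab__   read b → write a, move +1, go to C
C | aaaa[_]ab__   read _ → write b, move +1, go to D
D | aaaab[a]b__   read a → write b, move -1, go to C
C | aaaa[b]bb__   read b → write a, move +1, go to C
C | aaaaa[b]b__   read b → write a, move +1, go to C
C | aaaaaa[b]__   read b → write a, move +1, go to C
C | aaaaaaa[_]_   read _ → write b, move +1, go to D
D | aaaaaaab[_]
The non-blank tape span at halt is aaaaaaab.

aaaaaaab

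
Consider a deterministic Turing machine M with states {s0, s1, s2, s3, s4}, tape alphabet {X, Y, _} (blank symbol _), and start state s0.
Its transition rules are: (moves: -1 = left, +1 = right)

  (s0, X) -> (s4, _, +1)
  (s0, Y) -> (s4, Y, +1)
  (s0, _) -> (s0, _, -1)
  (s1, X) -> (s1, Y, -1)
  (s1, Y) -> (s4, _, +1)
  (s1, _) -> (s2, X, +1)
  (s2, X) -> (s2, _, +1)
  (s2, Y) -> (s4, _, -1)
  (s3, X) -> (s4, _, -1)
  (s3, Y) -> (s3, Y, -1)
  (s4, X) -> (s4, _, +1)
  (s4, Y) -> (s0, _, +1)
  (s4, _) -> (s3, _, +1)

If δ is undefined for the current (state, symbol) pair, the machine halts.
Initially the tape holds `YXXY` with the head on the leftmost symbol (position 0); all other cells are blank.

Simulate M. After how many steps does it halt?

10

s0 | [Y]XXY_   read Y → write Y, move +1, go to s4
s4 | Y[X]XY_   read X → write _, move +1, go to s4
s4 | Y_[X]Y_   read X → write _, move +1, go to s4
s4 | Y__[Y]_   read Y → write _, move +1, go to s0
s0 | Y___[_]   read _ → write _, move -1, go to s0
s0 | Y__[_]_   read _ → write _, move -1, go to s0
s0 | Y_[_]__   read _ → write _, move -1, go to s0
s0 | Y[_]___   read _ → write _, move -1, go to s0
s0 | [Y]____   read Y → write Y, move +1, go to s4
s4 | Y[_]___   read _ → write _, move +1, go to s3
s3 | Y_[_]__
M halts after 10 transitions.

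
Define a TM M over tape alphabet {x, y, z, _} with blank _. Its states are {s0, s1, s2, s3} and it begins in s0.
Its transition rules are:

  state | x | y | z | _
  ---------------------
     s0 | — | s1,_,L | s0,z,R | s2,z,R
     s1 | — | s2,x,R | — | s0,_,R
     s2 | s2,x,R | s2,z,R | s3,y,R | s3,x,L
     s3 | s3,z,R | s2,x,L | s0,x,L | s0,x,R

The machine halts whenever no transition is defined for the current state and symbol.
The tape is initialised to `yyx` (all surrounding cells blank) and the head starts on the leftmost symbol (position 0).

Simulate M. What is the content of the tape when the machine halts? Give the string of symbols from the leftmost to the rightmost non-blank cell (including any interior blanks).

zzzzxxx

state=s0 head=0 tape=_[y]yx____   (s0,y)→(s1,_,L)
state=s1 head=-1 tape=[_]_yx____   (s1,_)→(s0,_,R)
state=s0 head=0 tape=_[_]yx____   (s0,_)→(s2,z,R)
state=s2 head=1 tape=_z[y]x____   (s2,y)→(s2,z,R)
state=s2 head=2 tape=_zz[x]____   (s2,x)→(s2,x,R)
state=s2 head=3 tape=_zzx[_]___   (s2,_)→(s3,x,L)
state=s3 head=2 tape=_zz[x]x___   (s3,x)→(s3,z,R)
state=s3 head=3 tape=_zzz[x]___   (s3,x)→(s3,z,R)
state=s3 head=4 tape=_zzzz[_]__   (s3,_)→(s0,x,R)
state=s0 head=5 tape=_zzzzx[_]_   (s0,_)→(s2,z,R)
state=s2 head=6 tape=_zzzzxz[_]   (s2,_)→(s3,x,L)
state=s3 head=5 tape=_zzzzx[z]x   (s3,z)→(s0,x,L)
state=s0 head=4 tape=_zzzz[x]xx
The non-blank tape span at halt is zzzzxxx.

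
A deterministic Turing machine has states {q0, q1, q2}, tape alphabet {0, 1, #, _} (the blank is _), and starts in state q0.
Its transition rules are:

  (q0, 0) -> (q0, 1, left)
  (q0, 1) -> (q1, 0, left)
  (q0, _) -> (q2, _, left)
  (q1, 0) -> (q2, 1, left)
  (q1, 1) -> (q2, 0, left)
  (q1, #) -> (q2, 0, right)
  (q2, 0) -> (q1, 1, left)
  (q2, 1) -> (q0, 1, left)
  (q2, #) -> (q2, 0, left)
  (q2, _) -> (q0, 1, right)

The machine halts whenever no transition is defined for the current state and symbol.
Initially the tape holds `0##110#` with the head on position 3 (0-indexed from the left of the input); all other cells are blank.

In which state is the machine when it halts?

state=q0 head=3 tape=_0##[1]10#   (q0,1)→(q1,0,left)
state=q1 head=2 tape=_0#[#]010#   (q1,#)→(q2,0,right)
state=q2 head=3 tape=_0#0[0]10#   (q2,0)→(q1,1,left)
state=q1 head=2 tape=_0#[0]110#   (q1,0)→(q2,1,left)
state=q2 head=1 tape=_0[#]1110#   (q2,#)→(q2,0,left)
state=q2 head=0 tape=_[0]01110#   (q2,0)→(q1,1,left)
state=q1 head=-1 tape=[_]101110#
No transition is defined for (q1, _); M halts in state q1.

q1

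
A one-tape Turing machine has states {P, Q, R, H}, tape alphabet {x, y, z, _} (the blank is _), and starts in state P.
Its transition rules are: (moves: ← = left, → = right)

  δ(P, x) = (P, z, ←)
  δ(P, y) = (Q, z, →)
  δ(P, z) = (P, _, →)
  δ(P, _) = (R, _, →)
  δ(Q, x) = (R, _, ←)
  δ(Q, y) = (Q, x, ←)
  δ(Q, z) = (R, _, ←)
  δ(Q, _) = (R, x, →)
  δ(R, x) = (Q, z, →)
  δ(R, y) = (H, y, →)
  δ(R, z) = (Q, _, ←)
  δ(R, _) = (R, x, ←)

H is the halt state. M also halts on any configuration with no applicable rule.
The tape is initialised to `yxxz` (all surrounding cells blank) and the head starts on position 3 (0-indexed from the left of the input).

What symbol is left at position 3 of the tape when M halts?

_

state=P head=3 tape=yxx[z]__   (P,z)→(P,_,→)
state=P head=4 tape=yxx_[_]_   (P,_)→(R,_,→)
state=R head=5 tape=yxx__[_]   (R,_)→(R,x,←)
state=R head=4 tape=yxx_[_]x   (R,_)→(R,x,←)
state=R head=3 tape=yxx[_]xx   (R,_)→(R,x,←)
state=R head=2 tape=yx[x]xxx   (R,x)→(Q,z,→)
state=Q head=3 tape=yxz[x]xx   (Q,x)→(R,_,←)
state=R head=2 tape=yx[z]_xx   (R,z)→(Q,_,←)
state=Q head=1 tape=y[x]__xx   (Q,x)→(R,_,←)
state=R head=0 tape=[y]___xx   (R,y)→(H,y,→)
state=H head=1 tape=y[_]__xx
Cell 3 holds _ when M halts.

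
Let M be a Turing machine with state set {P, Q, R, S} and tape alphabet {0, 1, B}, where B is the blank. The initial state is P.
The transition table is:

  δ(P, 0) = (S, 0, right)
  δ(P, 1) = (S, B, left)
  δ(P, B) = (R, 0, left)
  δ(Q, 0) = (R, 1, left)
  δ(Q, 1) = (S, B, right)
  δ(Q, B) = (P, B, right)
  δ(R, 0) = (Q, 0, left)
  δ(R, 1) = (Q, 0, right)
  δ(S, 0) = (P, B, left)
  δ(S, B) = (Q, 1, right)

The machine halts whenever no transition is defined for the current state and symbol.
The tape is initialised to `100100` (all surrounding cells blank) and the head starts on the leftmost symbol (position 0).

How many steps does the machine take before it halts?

14

P | B[1]00100   read 1 → write B, move left, go to S
S | [B]B00100   read B → write 1, move right, go to Q
Q | 1[B]00100   read B → write B, move right, go to P
P | 1B[0]0100   read 0 → write 0, move right, go to S
S | 1B0[0]100   read 0 → write B, move left, go to P
P | 1B[0]B100   read 0 → write 0, move right, go to S
S | 1B0[B]100   read B → write 1, move right, go to Q
Q | 1B01[1]00   read 1 → write B, move right, go to S
S | 1B01B[0]0   read 0 → write B, move left, go to P
P | 1B01[B]B0   read B → write 0, move left, go to R
R | 1B0[1]0B0   read 1 → write 0, move right, go to Q
Q | 1B00[0]B0   read 0 → write 1, move left, go to R
R | 1B0[0]1B0   read 0 → write 0, move left, go to Q
Q | 1B[0]01B0   read 0 → write 1, move left, go to R
R | 1[B]101B0
M halts after 14 transitions.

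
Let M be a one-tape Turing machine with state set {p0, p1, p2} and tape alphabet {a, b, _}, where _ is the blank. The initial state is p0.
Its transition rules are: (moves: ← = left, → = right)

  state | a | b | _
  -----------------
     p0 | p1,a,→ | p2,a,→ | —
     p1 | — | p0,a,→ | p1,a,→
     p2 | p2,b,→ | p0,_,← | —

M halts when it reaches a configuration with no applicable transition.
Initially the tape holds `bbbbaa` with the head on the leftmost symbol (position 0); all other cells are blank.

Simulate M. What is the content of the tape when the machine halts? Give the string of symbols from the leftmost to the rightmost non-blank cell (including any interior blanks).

p0 | [b]bbbaa_   read b → write a, move →, go to p2
p2 | a[b]bbaa_   read b → write _, move ←, go to p0
p0 | [a]_bbaa_   read a → write a, move →, go to p1
p1 | a[_]bbaa_   read _ → write a, move →, go to p1
p1 | aa[b]baa_   read b → write a, move →, go to p0
p0 | aaa[b]aa_   read b → write a, move →, go to p2
p2 | aaaa[a]a_   read a → write b, move →, go to p2
p2 | aaaab[a]_   read a → write b, move →, go to p2
p2 | aaaabb[_]
The non-blank tape span at halt is aaaabb.

aaaabb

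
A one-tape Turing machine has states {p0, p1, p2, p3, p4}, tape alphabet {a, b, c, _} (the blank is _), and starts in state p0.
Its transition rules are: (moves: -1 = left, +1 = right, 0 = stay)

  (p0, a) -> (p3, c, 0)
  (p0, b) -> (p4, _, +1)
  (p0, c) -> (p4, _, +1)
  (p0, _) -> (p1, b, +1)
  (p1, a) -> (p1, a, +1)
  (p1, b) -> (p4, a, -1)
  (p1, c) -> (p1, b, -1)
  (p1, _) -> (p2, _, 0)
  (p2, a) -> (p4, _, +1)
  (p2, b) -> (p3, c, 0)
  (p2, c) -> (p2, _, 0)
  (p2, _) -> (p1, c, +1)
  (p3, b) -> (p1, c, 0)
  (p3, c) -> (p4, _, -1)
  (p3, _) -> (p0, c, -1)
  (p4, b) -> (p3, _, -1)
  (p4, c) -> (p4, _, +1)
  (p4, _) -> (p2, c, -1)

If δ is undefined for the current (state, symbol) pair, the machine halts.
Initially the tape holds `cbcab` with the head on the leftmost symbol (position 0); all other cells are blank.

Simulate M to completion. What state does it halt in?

p4

p0 | ____[c]bcab   read c → write _, move +1, go to p4
p4 | _____[b]cab   read b → write _, move -1, go to p3
p3 | ____[_]_cab   read _ → write c, move -1, go to p0
p0 | ___[_]c_cab   read _ → write b, move +1, go to p1
p1 | ___b[c]_cab   read c → write b, move -1, go to p1
p1 | ___[b]b_cab   read b → write a, move -1, go to p4
p4 | __[_]ab_cab   read _ → write c, move -1, go to p2
p2 | _[_]cab_cab   read _ → write c, move +1, go to p1
p1 | _c[c]ab_cab   read c → write b, move -1, go to p1
p1 | _[c]bab_cab   read c → write b, move -1, go to p1
p1 | [_]bbab_cab   read _ → write _, move 0, go to p2
p2 | [_]bbab_cab   read _ → write c, move +1, go to p1
p1 | c[b]bab_cab   read b → write a, move -1, go to p4
p4 | [c]abab_cab   read c → write _, move +1, go to p4
p4 | _[a]bab_cab
No transition is defined for (p4, a); M halts in state p4.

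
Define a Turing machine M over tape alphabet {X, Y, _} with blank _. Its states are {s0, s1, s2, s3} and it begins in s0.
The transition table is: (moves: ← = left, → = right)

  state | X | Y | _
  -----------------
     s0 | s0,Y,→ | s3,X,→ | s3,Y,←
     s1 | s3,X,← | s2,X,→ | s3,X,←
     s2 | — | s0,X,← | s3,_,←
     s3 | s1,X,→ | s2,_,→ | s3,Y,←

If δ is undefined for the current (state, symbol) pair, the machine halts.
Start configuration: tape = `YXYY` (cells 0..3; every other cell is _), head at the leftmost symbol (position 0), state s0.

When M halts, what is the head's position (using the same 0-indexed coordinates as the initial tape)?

state=s0 head=0 tape=[Y]XYY_   (s0,Y)→(s3,X,→)
state=s3 head=1 tape=X[X]YY_   (s3,X)→(s1,X,→)
state=s1 head=2 tape=XX[Y]Y_   (s1,Y)→(s2,X,→)
state=s2 head=3 tape=XXX[Y]_   (s2,Y)→(s0,X,←)
state=s0 head=2 tape=XX[X]X_   (s0,X)→(s0,Y,→)
state=s0 head=3 tape=XXY[X]_   (s0,X)→(s0,Y,→)
state=s0 head=4 tape=XXYY[_]   (s0,_)→(s3,Y,←)
state=s3 head=3 tape=XXY[Y]Y   (s3,Y)→(s2,_,→)
state=s2 head=4 tape=XXY_[Y]   (s2,Y)→(s0,X,←)
state=s0 head=3 tape=XXY[_]X   (s0,_)→(s3,Y,←)
state=s3 head=2 tape=XX[Y]YX   (s3,Y)→(s2,_,→)
state=s2 head=3 tape=XX_[Y]X   (s2,Y)→(s0,X,←)
state=s0 head=2 tape=XX[_]XX   (s0,_)→(s3,Y,←)
state=s3 head=1 tape=X[X]YXX   (s3,X)→(s1,X,→)
state=s1 head=2 tape=XX[Y]XX   (s1,Y)→(s2,X,→)
state=s2 head=3 tape=XXX[X]X
At halt the head is at cell 3.

3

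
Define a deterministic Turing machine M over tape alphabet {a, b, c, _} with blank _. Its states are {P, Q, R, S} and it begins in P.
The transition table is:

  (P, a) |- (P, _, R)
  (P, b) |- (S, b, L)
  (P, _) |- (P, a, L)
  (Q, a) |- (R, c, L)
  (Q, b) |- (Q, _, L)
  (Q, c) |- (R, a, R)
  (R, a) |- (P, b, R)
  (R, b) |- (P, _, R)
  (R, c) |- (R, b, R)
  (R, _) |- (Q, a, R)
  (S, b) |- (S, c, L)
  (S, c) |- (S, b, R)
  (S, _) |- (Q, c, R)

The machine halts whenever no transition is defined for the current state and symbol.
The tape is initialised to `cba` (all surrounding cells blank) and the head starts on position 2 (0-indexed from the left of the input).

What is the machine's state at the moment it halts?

S

state=P head=2 tape=_cb[a]__   (P,a)→(P,_,R)
state=P head=3 tape=_cb_[_]_   (P,_)→(P,a,L)
state=P head=2 tape=_cb[_]a_   (P,_)→(P,a,L)
state=P head=1 tape=_c[b]aa_   (P,b)→(S,b,L)
state=S head=0 tape=_[c]baa_   (S,c)→(S,b,R)
state=S head=1 tape=_b[b]aa_   (S,b)→(S,c,L)
state=S head=0 tape=_[b]caa_   (S,b)→(S,c,L)
state=S head=-1 tape=[_]ccaa_   (S,_)→(Q,c,R)
state=Q head=0 tape=c[c]caa_   (Q,c)→(R,a,R)
state=R head=1 tape=ca[c]aa_   (R,c)→(R,b,R)
state=R head=2 tape=cab[a]a_   (R,a)→(P,b,R)
state=P head=3 tape=cabb[a]_   (P,a)→(P,_,R)
state=P head=4 tape=cabb_[_]   (P,_)→(P,a,L)
state=P head=3 tape=cabb[_]a   (P,_)→(P,a,L)
state=P head=2 tape=cab[b]aa   (P,b)→(S,b,L)
state=S head=1 tape=ca[b]baa   (S,b)→(S,c,L)
state=S head=0 tape=c[a]cbaa
No transition is defined for (S, a); M halts in state S.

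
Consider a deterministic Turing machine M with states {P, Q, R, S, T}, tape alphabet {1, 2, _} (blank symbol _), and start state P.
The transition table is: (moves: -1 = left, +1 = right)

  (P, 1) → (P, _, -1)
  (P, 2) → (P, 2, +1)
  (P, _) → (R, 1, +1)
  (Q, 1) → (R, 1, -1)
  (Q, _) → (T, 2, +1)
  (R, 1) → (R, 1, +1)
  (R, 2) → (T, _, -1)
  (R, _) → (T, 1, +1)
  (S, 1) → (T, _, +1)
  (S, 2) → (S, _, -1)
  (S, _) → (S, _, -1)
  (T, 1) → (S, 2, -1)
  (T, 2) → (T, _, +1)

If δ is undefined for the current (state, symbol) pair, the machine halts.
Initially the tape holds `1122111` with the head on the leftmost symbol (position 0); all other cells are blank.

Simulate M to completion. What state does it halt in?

P | _[1]122111   read 1 → write _, move -1, go to P
P | [_]_122111   read _ → write 1, move +1, go to R
R | 1[_]122111   read _ → write 1, move +1, go to T
T | 11[1]22111   read 1 → write 2, move -1, go to S
S | 1[1]222111   read 1 → write _, move +1, go to T
T | 1_[2]22111   read 2 → write _, move +1, go to T
T | 1__[2]2111   read 2 → write _, move +1, go to T
T | 1___[2]111   read 2 → write _, move +1, go to T
T | 1____[1]11   read 1 → write 2, move -1, go to S
S | 1___[_]211   read _ → write _, move -1, go to S
S | 1__[_]_211   read _ → write _, move -1, go to S
S | 1_[_]__211   read _ → write _, move -1, go to S
S | 1[_]___211   read _ → write _, move -1, go to S
S | [1]____211   read 1 → write _, move +1, go to T
T | _[_]___211
No transition is defined for (T, _); M halts in state T.

T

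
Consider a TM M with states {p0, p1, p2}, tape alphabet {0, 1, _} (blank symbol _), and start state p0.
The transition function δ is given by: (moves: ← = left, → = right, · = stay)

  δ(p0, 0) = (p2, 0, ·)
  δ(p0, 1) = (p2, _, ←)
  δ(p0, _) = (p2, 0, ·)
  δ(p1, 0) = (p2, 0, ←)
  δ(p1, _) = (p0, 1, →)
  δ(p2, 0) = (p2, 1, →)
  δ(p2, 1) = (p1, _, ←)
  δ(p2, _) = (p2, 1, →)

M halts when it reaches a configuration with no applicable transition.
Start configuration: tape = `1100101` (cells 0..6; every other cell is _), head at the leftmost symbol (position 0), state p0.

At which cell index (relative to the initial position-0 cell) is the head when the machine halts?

0

p0 | _[1]100101   read 1 → write _, move ←, go to p2
p2 | [_]_100101   read _ → write 1, move →, go to p2
p2 | 1[_]100101   read _ → write 1, move →, go to p2
p2 | 11[1]00101   read 1 → write _, move ←, go to p1
p1 | 1[1]_00101
At halt the head is at cell 0.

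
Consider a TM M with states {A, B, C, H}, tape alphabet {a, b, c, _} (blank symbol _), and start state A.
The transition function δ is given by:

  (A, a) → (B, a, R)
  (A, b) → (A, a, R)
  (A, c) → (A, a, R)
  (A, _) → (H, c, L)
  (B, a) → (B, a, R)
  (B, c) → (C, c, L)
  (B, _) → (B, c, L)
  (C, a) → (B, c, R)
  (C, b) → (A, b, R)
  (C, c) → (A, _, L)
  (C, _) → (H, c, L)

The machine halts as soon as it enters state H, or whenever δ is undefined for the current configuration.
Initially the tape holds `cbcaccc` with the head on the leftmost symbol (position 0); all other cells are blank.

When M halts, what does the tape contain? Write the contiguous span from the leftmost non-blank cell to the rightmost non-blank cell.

c_cccccc

A | __[c]bcaccc   read c → write a, move R, go to A
A | __a[b]caccc   read b → write a, move R, go to A
A | __aa[c]accc   read c → write a, move R, go to A
A | __aaa[a]ccc   read a → write a, move R, go to B
B | __aaaa[c]cc   read c → write c, move L, go to C
C | __aaa[a]ccc   read a → write c, move R, go to B
B | __aaac[c]cc   read c → write c, move L, go to C
C | __aaa[c]ccc   read c → write _, move L, go to A
A | __aa[a]_ccc   read a → write a, move R, go to B
B | __aaa[_]ccc   read _ → write c, move L, go to B
B | __aa[a]cccc   read a → write a, move R, go to B
B | __aaa[c]ccc   read c → write c, move L, go to C
C | __aa[a]cccc   read a → write c, move R, go to B
B | __aac[c]ccc   read c → write c, move L, go to C
C | __aa[c]cccc   read c → write _, move L, go to A
A | __a[a]_cccc   read a → write a, move R, go to B
B | __aa[_]cccc   read _ → write c, move L, go to B
B | __a[a]ccccc   read a → write a, move R, go to B
B | __aa[c]cccc   read c → write c, move L, go to C
C | __a[a]ccccc   read a → write c, move R, go to B
B | __ac[c]cccc   read c → write c, move L, go to C
C | __a[c]ccccc   read c → write _, move L, go to A
A | __[a]_ccccc   read a → write a, move R, go to B
B | __a[_]ccccc   read _ → write c, move L, go to B
B | __[a]cccccc   read a → write a, move R, go to B
B | __a[c]ccccc   read c → write c, move L, go to C
C | __[a]cccccc   read a → write c, move R, go to B
B | __c[c]ccccc   read c → write c, move L, go to C
C | __[c]cccccc   read c → write _, move L, go to A
A | _[_]_cccccc   read _ → write c, move L, go to H
H | [_]c_cccccc
The non-blank tape span at halt is c_cccccc.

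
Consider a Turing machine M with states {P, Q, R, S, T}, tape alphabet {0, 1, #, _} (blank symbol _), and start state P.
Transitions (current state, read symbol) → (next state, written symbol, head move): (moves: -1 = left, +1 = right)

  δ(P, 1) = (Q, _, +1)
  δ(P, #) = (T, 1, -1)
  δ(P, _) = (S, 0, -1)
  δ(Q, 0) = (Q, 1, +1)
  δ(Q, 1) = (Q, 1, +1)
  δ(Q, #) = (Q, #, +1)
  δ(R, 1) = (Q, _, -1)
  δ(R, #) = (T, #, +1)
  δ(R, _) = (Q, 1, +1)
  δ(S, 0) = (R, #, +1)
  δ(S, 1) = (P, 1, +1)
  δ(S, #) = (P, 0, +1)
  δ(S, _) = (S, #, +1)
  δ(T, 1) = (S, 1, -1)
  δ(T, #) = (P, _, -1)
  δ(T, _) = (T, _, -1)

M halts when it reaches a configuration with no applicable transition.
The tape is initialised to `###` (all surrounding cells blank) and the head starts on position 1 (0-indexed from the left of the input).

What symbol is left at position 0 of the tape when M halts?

state=P head=1 tape=__#[#]#_   (P,#)→(T,1,-1)
state=T head=0 tape=__[#]1#_   (T,#)→(P,_,-1)
state=P head=-1 tape=_[_]_1#_   (P,_)→(S,0,-1)
state=S head=-2 tape=[_]0_1#_   (S,_)→(S,#,+1)
state=S head=-1 tape=#[0]_1#_   (S,0)→(R,#,+1)
state=R head=0 tape=##[_]1#_   (R,_)→(Q,1,+1)
state=Q head=1 tape=##1[1]#_   (Q,1)→(Q,1,+1)
state=Q head=2 tape=##11[#]_   (Q,#)→(Q,#,+1)
state=Q head=3 tape=##11#[_]
Cell 0 holds 1 when M halts.

1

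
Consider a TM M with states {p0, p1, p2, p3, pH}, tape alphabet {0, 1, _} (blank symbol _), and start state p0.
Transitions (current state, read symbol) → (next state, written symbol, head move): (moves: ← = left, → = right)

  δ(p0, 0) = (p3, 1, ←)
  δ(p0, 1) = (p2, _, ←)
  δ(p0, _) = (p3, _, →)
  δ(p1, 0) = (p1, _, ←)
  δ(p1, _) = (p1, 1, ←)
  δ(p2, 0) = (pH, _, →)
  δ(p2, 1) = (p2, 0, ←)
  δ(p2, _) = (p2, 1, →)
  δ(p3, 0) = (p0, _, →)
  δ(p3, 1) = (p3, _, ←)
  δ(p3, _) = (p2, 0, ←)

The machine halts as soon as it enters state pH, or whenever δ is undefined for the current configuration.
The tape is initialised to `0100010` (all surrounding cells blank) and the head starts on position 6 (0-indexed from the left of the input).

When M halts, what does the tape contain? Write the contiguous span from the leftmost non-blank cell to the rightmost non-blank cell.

01001

p0 | 010001[0]   read 0 → write 1, move ←, go to p3
p3 | 01000[1]1   read 1 → write _, move ←, go to p3
p3 | 0100[0]_1   read 0 → write _, move →, go to p0
p0 | 0100_[_]1   read _ → write _, move →, go to p3
p3 | 0100__[1]   read 1 → write _, move ←, go to p3
p3 | 0100_[_]_   read _ → write 0, move ←, go to p2
p2 | 0100[_]0_   read _ → write 1, move →, go to p2
p2 | 01001[0]_   read 0 → write _, move →, go to pH
pH | 01001_[_]
The non-blank tape span at halt is 01001.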